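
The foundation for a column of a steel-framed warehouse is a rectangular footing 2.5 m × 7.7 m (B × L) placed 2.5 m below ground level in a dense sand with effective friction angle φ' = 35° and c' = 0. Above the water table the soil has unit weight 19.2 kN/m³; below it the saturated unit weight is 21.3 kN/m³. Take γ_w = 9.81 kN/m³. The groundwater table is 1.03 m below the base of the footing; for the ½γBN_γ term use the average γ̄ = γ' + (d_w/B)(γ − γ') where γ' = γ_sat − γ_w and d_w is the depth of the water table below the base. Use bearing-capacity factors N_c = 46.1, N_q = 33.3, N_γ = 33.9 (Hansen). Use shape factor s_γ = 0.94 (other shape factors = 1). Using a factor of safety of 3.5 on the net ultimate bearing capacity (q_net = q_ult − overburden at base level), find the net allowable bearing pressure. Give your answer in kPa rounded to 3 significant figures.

Overburden at base level: q = 19.2 × 2.5 = 48 kPa.
The water table is 1.03 m below the base (< B = 2.5 m), so the ½γBN_γ term uses γ̄ = γ' + (d_w/B)(γ − γ') = 11.49 + (1.03/2.5)(19.2 − 11.49) = 14.667 kN/m³.
Surcharge term q·N_q = 48 × 33.3 = 1598.4 kPa; self-weight term 0.5·γ·B·N_γ·s_γ = 0.5 × 14.667 × 2.5 × 33.9 × 0.94 = 584.2 kPa.
q_ult = 1598.4 + 584.2 = 2182.6 kPa.
q_net = 2182.6 − 48 = 2134.6 kPa.
q_all(net) = 2134.6 / 3.5 = 609.89 kPa.

q_all(net) ≈ 610 kPa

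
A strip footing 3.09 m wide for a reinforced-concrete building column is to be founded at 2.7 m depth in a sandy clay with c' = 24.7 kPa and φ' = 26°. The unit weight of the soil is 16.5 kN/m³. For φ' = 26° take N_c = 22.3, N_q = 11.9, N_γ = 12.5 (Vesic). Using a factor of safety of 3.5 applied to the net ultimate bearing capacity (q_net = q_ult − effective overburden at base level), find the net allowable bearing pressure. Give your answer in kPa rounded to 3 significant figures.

q_all(net) ≈ 387 kPa

Effective surcharge at the founding depth q = γ·D_f = 16.5 × 2.7 = 44.55 kPa.
q_ult = c·N_c + q·N_q + 0.5·γ·B·N_γ
     = 24.7 × 22.3 + 44.55 × 11.9 + 0.5 × 16.5 × 3.09 × 12.5
     = 550.81 + 530.15 + 318.66 = 1399.6 kPa.
Net ultimate: q_net = 1399.6 − 44.55 = 1355.1 kPa.
q_all(net) = 1355.1 / 3.5 = 387.16 kPa.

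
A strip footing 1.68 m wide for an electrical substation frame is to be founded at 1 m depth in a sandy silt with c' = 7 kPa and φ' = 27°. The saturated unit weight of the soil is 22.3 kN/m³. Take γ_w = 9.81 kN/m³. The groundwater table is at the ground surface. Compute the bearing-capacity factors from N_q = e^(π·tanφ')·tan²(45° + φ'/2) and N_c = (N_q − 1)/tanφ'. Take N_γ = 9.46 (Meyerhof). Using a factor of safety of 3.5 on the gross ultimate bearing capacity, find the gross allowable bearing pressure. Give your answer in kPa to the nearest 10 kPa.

q_all ≈ 120 kPa

N_q = e^(π·tan27°)·tan²(58.5°) = 13.2; N_c = (N_q − 1)/tanφ' = 23.94.
γ' = 22.3 − 9.81 = 12.49 kN/m³ (submerged throughout). q = 12.49 × 1 = 12.49 kPa; the same γ' applies in the ½γBN_γ term.
c·N_c = 7 × 23.942 = 167.6 kPa
q·N_q = 12.49 × 13.199 = 164.86 kPa
0.5·γ·B·N_γ = 0.5 × 12.49 × 1.68 × 9.46 = 99.251 kPa
q_ult = 167.6 + 164.86 + 99.251 = 431.7 kPa.
q_all = 431.7 / 3.5 = 123.34 kPa.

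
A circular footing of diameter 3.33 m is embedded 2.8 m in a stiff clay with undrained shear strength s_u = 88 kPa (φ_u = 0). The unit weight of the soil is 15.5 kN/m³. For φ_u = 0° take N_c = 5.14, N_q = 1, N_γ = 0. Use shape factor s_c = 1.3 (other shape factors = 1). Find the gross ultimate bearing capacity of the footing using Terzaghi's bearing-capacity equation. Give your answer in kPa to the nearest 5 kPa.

q_ult ≈ 630 kPa

Effective surcharge at the founding depth q = γ·D_f = 15.5 × 2.8 = 43.4 kPa.
q_ult = c·N_c·s_c + q·N_q
     = 88 × 5.14 × 1.3 + 43.4 × 1
     = 588.02 + 43.4 = 631.42 kPa.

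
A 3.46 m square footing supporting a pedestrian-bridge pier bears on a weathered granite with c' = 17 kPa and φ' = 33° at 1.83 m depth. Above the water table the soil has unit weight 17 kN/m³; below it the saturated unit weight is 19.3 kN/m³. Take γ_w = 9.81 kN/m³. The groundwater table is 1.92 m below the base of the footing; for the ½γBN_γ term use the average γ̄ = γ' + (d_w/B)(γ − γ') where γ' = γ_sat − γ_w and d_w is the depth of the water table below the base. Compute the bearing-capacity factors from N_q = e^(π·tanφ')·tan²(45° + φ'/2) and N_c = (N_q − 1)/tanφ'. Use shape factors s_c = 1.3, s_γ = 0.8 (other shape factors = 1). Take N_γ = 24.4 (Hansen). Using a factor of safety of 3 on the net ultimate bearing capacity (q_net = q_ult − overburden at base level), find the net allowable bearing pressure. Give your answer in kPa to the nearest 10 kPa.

q_all(net) ≈ 700 kPa

N_q = e^(π·tan33°)·tan²(61.5°) = 26.09; N_c = (N_q − 1)/tanφ' = 38.64.
Overburden at base level: q = 17 × 1.83 = 31.11 kPa.
The water table is 1.92 m below the base (< B = 3.46 m), so the ½γBN_γ term uses γ̄ = γ' + (d_w/B)(γ − γ') = 9.49 + (1.92/3.46)(17 − 9.49) = 13.657 kN/m³.
Cohesion term c·N_c·s_c = 17 × 38.638 × 1.3 = 853.91 kPa; surcharge term q·N_q = 31.11 × 26.092 = 811.72 kPa; self-weight term 0.5·γ·B·N_γ·s_γ = 0.5 × 13.657 × 3.46 × 24.4 × 0.8 = 461.2 kPa.
q_ult = 853.91 + 811.72 + 461.2 = 2126.8 kPa.
q_net = 2126.8 − 31.11 = 2095.7 kPa.
q_all(net) = 2095.7 / 3 = 698.57 kPa.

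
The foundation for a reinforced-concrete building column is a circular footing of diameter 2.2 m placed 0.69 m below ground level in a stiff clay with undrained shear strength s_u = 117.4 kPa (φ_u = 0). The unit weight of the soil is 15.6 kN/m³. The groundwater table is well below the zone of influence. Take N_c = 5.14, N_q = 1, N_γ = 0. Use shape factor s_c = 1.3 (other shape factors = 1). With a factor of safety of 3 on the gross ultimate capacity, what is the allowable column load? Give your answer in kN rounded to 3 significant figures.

P_all ≈ 1010 kN

Effective surcharge at the founding depth q = γ·D_f = 15.6 × 0.69 = 10.764 kPa.
q_ult = c·N_c·s_c + q·N_q
     = 117.4 × 5.14 × 1.3 + 10.764 × 1
     = 784.47 + 10.764 = 795.23 kPa.
Gross allowable pressure q_all = 795.23 / 3 = 265.08 kPa.
Footing area = 3.8013 m², so allowable column load = 265.08 × 3.8013 = 1007.6 kN.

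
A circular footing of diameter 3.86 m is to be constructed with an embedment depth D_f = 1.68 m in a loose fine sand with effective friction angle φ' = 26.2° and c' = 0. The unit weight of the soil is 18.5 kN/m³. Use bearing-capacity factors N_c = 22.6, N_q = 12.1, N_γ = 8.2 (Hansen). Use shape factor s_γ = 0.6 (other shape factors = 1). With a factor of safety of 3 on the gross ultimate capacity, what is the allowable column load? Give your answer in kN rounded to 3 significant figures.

Overburden at base level: q = 18.5 × 1.68 = 31.08 kPa.
Surcharge term q·N_q = 31.08 × 12.1 = 376.07 kPa; self-weight term 0.5·γ·B·N_γ·s_γ = 0.5 × 18.5 × 3.86 × 8.2 × 0.6 = 175.67 kPa.
q_ult = 376.07 + 175.67 = 551.74 kPa.
Gross allowable pressure q_all = 551.74 / 3 = 183.91 kPa.
Footing area = 11.7021 m², so allowable column load = 183.91 × 11.7021 = 2152.2 kN.

P_all ≈ 2150 kN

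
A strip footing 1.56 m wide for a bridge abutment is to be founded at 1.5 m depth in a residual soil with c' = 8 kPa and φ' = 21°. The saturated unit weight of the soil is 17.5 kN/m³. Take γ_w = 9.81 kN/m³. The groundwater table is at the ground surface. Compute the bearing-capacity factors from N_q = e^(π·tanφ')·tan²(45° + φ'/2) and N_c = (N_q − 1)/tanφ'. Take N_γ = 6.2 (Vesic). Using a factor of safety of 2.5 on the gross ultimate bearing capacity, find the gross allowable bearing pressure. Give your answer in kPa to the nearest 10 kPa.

q_all ≈ 100 kPa

N_q = e^(π·tan21°)·tan²(55.5°) = 7.07; N_c = (N_q − 1)/tanφ' = 15.81.
Water table at ground surface, so effective unit weight γ' = 17.5 − 9.81 = 7.69 kN/m³ is used throughout; overburden q = 7.69 × 1.5 = 11.535 kPa; the same γ' applies in the ½γBN_γ term.
Cohesion term c·N_c = 8 × 15.815 = 126.52 kPa; surcharge term q·N_q = 11.535 × 7.0708 = 81.561 kPa; self-weight term 0.5·γ·B·N_γ = 0.5 × 7.69 × 1.56 × 6.2 = 37.189 kPa.
q_ult = 126.52 + 81.561 + 37.189 = 245.27 kPa.
q_all = 245.27 / 2.5 = 98.108 kPa.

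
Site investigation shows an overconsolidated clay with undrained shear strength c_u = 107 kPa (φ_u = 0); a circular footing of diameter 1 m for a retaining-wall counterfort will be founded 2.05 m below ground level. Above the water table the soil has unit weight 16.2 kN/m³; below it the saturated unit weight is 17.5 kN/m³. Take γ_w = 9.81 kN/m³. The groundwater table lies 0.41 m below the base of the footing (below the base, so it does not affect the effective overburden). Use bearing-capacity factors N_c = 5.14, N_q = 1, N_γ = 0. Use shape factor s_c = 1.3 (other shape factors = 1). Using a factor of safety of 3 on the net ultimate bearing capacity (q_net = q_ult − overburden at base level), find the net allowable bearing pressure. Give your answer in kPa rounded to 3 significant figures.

q_all(net) ≈ 238 kPa

Effective surcharge at the founding depth q = γ·D_f = 16.2 × 2.05 = 33.21 kPa.
q_ult = c·N_c·s_c + q·N_q
     = 107 × 5.14 × 1.3 + 33.21 × 1
     = 714.97 + 33.21 = 748.18 kPa.
q_net = 748.18 − 33.21 = 714.97 kPa.
q_all(net) = 714.97 / 3 = 238.32 kPa.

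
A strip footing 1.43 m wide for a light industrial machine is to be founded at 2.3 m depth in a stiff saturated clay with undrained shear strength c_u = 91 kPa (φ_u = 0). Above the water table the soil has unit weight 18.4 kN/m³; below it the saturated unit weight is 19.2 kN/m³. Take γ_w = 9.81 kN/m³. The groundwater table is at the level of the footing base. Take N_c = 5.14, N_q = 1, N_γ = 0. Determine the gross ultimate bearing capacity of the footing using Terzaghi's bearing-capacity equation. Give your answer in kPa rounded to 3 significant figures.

q_ult ≈ 510 kPa

Overburden at base level: q = 18.4 × 2.3 = 42.32 kPa.
Cohesion term c·N_c = 91 × 5.14 = 467.74 kPa; surcharge term q·N_q = 42.32 × 1 = 42.32 kPa.
q_ult = 467.74 + 42.32 = 510.06 kPa.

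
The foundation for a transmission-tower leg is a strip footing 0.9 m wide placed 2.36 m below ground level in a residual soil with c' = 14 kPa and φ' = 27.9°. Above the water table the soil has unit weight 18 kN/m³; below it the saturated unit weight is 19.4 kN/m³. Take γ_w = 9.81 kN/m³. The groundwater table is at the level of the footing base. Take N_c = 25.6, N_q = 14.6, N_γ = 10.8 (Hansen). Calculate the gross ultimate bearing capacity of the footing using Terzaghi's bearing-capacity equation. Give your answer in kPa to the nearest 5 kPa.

q = γ·D_f = 18 × 2.36 = 42.48 kPa.
For the ½γBN_γ term take γ' = 19.4 − 9.81 = 9.59 kN/m³ (soil below base is submerged).
c·N_c = 14 × 25.6 = 358.4 kPa
q·N_q = 42.48 × 14.6 = 620.21 kPa
0.5·γ·B·N_γ = 0.5 × 9.59 × 0.9 × 10.8 = 46.607 kPa
q_ult = 358.4 + 620.21 + 46.607 = 1025.2 kPa.

q_ult ≈ 1025 kPa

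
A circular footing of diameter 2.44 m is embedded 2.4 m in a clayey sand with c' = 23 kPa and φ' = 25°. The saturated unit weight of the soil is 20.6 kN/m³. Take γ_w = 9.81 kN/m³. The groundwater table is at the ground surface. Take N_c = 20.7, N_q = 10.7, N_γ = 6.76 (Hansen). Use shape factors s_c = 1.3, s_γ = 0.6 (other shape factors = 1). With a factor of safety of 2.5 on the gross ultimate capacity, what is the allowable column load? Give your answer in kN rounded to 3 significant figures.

Water table at ground surface, so effective unit weight γ' = 20.6 − 9.81 = 10.79 kN/m³ is used throughout; overburden q = 10.79 × 2.4 = 25.896 kPa; the same γ' applies in the ½γBN_γ term.
Cohesion term c·N_c·s_c = 23 × 20.7 × 1.3 = 618.93 kPa; surcharge term q·N_q = 25.896 × 10.7 = 277.09 kPa; self-weight term 0.5·γ·B·N_γ·s_γ = 0.5 × 10.79 × 2.44 × 6.76 × 0.6 = 53.392 kPa.
q_ult = 618.93 + 277.09 + 53.392 = 949.41 kPa.
Gross allowable pressure q_all = 949.41 / 2.5 = 379.76 kPa.
Footing area = 4.6759 m², so allowable column load = 379.76 × 4.6759 = 1775.7 kN.

P_all ≈ 1780 kN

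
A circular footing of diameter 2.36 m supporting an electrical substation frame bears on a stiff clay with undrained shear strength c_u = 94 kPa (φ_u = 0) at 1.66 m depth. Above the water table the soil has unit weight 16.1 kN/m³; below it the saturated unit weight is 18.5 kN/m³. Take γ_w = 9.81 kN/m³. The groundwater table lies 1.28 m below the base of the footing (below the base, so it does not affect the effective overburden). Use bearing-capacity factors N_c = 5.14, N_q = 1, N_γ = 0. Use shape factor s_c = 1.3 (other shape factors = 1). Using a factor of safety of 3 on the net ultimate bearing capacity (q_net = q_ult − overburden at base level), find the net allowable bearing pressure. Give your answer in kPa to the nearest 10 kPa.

Effective surcharge at the founding depth q = γ·D_f = 16.1 × 1.66 = 26.726 kPa.
q_ult = c·N_c·s_c + q·N_q
     = 94 × 5.14 × 1.3 + 26.726 × 1
     = 628.11 + 26.726 = 654.83 kPa.
q_net = 654.83 − 26.726 = 628.11 kPa.
q_all(net) = 628.11 / 3 = 209.37 kPa.

q_all(net) ≈ 210 kPa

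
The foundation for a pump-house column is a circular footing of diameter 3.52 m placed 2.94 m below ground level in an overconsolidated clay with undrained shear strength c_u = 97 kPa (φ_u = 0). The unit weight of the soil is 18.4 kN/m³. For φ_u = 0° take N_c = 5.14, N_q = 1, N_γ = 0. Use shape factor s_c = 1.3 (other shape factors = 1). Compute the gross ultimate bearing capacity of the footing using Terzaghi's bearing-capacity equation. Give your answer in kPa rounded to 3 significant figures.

q_ult ≈ 702 kPa

Overburden at base level: q = 18.4 × 2.94 = 54.096 kPa.
Cohesion term c·N_c·s_c = 97 × 5.14 × 1.3 = 648.15 kPa; surcharge term q·N_q = 54.096 × 1 = 54.096 kPa.
q_ult = 648.15 + 54.096 = 702.25 kPa.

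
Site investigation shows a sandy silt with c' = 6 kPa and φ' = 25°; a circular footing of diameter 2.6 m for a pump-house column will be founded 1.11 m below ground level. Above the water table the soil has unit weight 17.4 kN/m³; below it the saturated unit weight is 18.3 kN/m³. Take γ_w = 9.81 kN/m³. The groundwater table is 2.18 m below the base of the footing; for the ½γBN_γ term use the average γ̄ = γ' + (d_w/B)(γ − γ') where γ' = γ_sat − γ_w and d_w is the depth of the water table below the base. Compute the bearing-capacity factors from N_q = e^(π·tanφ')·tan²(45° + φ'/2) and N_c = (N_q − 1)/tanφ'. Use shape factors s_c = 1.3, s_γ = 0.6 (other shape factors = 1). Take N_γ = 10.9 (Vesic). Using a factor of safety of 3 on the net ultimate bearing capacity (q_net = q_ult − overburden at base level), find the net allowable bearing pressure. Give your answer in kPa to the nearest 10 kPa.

q_all(net) ≈ 160 kPa

N_q = e^(π·tan25°)·tan²(57.5°) = 10.66; N_c = (N_q − 1)/tanφ' = 20.72.
Effective surcharge at the founding depth q = γ·D_f = 17.4 × 1.11 = 19.314 kPa.
With d_w = 2.18 m < B, γ̄ = 8.49 + (2.18/2.6) × (17.4 − 8.49) = 15.961 kN/m³.
q_ult = c·N_c·s_c + q·N_q + 0.5·γ·B·N_γ·s_γ
     = 6 × 20.721 × 1.3 + 19.314 × 10.662 + 0.5 × 15.961 × 2.6 × 10.9 × 0.6
     = 161.62 + 205.93 + 135.7 = 503.25 kPa.
q_net = 503.25 − 19.314 = 483.93 kPa.
q_all(net) = 483.93 / 3 = 161.31 kPa.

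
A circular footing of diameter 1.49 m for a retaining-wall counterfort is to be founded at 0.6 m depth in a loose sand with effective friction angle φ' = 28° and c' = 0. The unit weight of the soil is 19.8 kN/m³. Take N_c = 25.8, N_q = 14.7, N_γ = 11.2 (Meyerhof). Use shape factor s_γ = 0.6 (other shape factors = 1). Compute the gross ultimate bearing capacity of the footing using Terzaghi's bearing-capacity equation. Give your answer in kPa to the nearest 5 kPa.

q_ult ≈ 275 kPa

Effective surcharge at the founding depth q = γ·D_f = 19.8 × 0.6 = 11.88 kPa.
q_ult = q·N_q + 0.5·γ·B·N_γ·s_γ
     = 11.88 × 14.7 + 0.5 × 19.8 × 1.49 × 11.2 × 0.6
     = 174.64 + 99.127 = 273.76 kPa.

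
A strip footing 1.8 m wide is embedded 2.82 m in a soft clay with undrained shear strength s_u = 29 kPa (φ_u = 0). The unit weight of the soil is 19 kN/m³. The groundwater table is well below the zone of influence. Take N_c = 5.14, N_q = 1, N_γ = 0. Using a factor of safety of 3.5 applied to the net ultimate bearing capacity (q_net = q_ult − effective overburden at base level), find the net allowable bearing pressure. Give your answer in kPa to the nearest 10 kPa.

q_all(net) ≈ 40 kPa

Effective surcharge at the founding depth q = γ·D_f = 19 × 2.82 = 53.58 kPa.
q_ult = c·N_c + q·N_q
     = 29 × 5.14 + 53.58 × 1
     = 149.06 + 53.58 = 202.64 kPa.
Net ultimate: q_net = 202.64 − 53.58 = 149.06 kPa.
q_all(net) = 149.06 / 3.5 = 42.589 kPa.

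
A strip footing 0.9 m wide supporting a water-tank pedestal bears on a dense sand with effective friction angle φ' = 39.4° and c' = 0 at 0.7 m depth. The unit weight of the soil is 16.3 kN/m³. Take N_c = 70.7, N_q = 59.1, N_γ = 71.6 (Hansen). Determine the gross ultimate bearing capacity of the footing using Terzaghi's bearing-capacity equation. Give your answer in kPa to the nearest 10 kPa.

q_ult ≈ 1200 kPa

Overburden at base level: q = 16.3 × 0.7 = 11.41 kPa.
Surcharge term q·N_q = 11.41 × 59.1 = 674.33 kPa; self-weight term 0.5·γ·B·N_γ = 0.5 × 16.3 × 0.9 × 71.6 = 525.19 kPa.
q_ult = 674.33 + 525.19 = 1199.5 kPa.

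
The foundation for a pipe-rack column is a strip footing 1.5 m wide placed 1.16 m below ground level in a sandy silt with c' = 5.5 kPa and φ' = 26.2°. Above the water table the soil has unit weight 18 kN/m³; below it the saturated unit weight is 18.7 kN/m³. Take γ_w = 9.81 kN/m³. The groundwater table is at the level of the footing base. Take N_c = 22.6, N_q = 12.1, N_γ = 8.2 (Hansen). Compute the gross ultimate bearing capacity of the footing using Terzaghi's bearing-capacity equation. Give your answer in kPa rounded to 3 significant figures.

q_ult ≈ 432 kPa

q = γ·D_f = 18 × 1.16 = 20.88 kPa.
For the ½γBN_γ term take γ' = 18.7 − 9.81 = 8.89 kN/m³ (soil below base is submerged).
c·N_c = 5.5 × 22.6 = 124.3 kPa
q·N_q = 20.88 × 12.1 = 252.65 kPa
0.5·γ·B·N_γ = 0.5 × 8.89 × 1.5 × 8.2 = 54.673 kPa
q_ult = 124.3 + 252.65 + 54.673 = 431.62 kPa.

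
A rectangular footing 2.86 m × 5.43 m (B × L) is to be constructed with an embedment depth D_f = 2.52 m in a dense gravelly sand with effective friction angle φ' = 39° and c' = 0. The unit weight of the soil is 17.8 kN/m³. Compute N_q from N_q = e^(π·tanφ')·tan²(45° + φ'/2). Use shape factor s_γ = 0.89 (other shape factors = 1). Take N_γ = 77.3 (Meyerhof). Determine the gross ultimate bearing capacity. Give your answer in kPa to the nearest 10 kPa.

tan39° = 0.8098, so N_q = e^(π×0.8098)·tan²(64.5°) = 12.731 × 4.395 = 55.96.
q = γ·D_f = 17.8 × 2.52 = 44.856 kPa.
q·N_q = 44.856 × 55.957 = 2510 kPa
0.5·γ·B·N_γ·s_γ = 0.5 × 17.8 × 2.86 × 77.3 × 0.89 = 1751.2 kPa
q_ult = 2510 + 1751.2 = 4261.2 kPa.

q_ult ≈ 4260 kPa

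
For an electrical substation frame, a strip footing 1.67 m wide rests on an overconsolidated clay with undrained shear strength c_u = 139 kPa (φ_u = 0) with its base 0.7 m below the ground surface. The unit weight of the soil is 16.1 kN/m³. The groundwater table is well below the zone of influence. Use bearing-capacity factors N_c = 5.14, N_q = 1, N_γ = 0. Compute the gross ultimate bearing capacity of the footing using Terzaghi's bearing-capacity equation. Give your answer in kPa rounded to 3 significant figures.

Effective surcharge at the founding depth q = γ·D_f = 16.1 × 0.7 = 11.27 kPa.
q_ult = c·N_c + q·N_q
     = 139 × 5.14 + 11.27 × 1
     = 714.46 + 11.27 = 725.73 kPa.

q_ult ≈ 726 kPa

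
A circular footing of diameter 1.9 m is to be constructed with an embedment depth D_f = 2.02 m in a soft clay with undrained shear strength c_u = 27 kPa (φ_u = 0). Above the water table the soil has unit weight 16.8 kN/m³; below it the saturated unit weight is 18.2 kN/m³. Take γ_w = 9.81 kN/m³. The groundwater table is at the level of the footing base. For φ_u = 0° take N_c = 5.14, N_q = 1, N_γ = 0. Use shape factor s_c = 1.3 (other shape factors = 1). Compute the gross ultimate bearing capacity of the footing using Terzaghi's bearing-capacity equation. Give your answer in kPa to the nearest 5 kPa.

q_ult ≈ 215 kPa

Overburden at base level: q = 16.8 × 2.02 = 33.936 kPa.
Cohesion term c·N_c·s_c = 27 × 5.14 × 1.3 = 180.41 kPa; surcharge term q·N_q = 33.936 × 1 = 33.936 kPa.
q_ult = 180.41 + 33.936 = 214.35 kPa.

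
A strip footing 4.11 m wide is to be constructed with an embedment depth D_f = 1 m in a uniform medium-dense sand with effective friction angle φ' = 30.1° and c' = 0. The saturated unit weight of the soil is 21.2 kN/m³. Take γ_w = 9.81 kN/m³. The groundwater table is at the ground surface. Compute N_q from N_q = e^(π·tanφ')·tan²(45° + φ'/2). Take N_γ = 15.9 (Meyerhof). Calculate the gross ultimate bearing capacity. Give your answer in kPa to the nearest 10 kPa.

tan30.1° = 0.5797, so N_q = e^(π×0.5797)·tan²(60.05°) = 6.179 × 3.012 = 18.61.
With the water table at the surface the whole profile is submerged: γ' = 21.2 − 9.81 = 11.39 kN/m³, so q = γ'·D_f = 11.39 kPa; the same γ' applies in the ½γBN_γ term.
q_ult = q·N_q + 0.5·γ·B·N_γ
     = 11.39 × 18.611 + 0.5 × 11.39 × 4.11 × 15.9
     = 211.98 + 372.16 = 584.14 kPa.

q_ult ≈ 580 kPa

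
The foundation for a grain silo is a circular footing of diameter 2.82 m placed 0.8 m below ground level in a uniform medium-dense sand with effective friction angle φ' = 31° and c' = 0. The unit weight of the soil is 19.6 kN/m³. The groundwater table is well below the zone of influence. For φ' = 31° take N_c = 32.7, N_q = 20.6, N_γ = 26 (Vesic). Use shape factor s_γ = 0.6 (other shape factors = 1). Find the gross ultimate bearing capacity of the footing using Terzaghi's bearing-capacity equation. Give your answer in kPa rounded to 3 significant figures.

q_ult ≈ 754 kPa

Overburden at base level: q = 19.6 × 0.8 = 15.68 kPa.
Surcharge term q·N_q = 15.68 × 20.6 = 323.01 kPa; self-weight term 0.5·γ·B·N_γ·s_γ = 0.5 × 19.6 × 2.82 × 26 × 0.6 = 431.12 kPa.
q_ult = 323.01 + 431.12 = 754.13 kPa.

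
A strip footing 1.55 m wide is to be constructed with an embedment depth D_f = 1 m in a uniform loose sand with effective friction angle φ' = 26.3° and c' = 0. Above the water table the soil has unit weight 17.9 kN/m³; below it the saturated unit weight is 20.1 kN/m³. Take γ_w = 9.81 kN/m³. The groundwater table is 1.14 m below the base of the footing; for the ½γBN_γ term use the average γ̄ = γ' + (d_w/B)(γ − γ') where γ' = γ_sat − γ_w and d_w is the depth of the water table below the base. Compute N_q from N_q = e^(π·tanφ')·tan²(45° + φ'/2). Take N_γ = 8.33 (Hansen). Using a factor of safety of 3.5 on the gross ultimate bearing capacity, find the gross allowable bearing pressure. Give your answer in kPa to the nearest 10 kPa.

N_q = e^(π·tan26.3°)·tan²(58.15°) = 12.24.
Overburden at base level: q = 17.9 × 1 = 17.9 kPa.
The water table is 1.14 m below the base (< B = 1.55 m), so the ½γBN_γ term uses γ̄ = γ' + (d_w/B)(γ − γ') = 10.29 + (1.14/1.55)(17.9 − 10.29) = 15.887 kN/m³.
Surcharge term q·N_q = 17.9 × 12.241 = 219.11 kPa; self-weight term 0.5·γ·B·N_γ = 0.5 × 15.887 × 1.55 × 8.33 = 102.56 kPa.
q_ult = 219.11 + 102.56 = 321.67 kPa.
q_all = 321.67 / 3.5 = 91.906 kPa.

q_all ≈ 90 kPa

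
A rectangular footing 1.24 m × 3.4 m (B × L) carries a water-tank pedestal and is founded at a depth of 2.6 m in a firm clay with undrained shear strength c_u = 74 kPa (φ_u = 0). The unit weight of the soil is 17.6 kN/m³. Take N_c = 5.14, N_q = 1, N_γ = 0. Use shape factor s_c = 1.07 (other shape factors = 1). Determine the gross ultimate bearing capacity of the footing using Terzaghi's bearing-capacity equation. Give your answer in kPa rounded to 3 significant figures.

Effective surcharge at the founding depth q = γ·D_f = 17.6 × 2.6 = 45.76 kPa.
q_ult = c·N_c·s_c + q·N_q
     = 74 × 5.14 × 1.07 + 45.76 × 1
     = 406.99 + 45.76 = 452.75 kPa.

q_ult ≈ 453 kPa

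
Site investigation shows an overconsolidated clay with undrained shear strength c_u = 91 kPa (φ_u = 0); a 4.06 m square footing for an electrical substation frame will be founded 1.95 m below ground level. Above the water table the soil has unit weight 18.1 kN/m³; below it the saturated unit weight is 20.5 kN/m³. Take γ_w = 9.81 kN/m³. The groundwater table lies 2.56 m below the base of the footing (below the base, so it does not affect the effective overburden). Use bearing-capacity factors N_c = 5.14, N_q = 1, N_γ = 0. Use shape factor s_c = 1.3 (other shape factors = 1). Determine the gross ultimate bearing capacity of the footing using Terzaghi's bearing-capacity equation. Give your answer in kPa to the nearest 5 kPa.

q_ult ≈ 645 kPa

q = γ·D_f = 18.1 × 1.95 = 35.295 kPa.
c·N_c·s_c = 91 × 5.14 × 1.3 = 608.06 kPa
q·N_q = 35.295 × 1 = 35.295 kPa
q_ult = 608.06 + 35.295 = 643.36 kPa.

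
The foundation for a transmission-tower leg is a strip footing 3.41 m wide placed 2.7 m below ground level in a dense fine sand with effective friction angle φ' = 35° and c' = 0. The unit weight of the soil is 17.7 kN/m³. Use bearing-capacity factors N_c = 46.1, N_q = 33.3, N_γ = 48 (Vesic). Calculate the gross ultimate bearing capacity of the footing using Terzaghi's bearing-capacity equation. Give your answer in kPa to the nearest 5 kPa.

q_ult ≈ 3040 kPa

Effective surcharge at the founding depth q = γ·D_f = 17.7 × 2.7 = 47.79 kPa.
q_ult = q·N_q + 0.5·γ·B·N_γ
     = 47.79 × 33.3 + 0.5 × 17.7 × 3.41 × 48
     = 1591.4 + 1448.6 = 3040 kPa.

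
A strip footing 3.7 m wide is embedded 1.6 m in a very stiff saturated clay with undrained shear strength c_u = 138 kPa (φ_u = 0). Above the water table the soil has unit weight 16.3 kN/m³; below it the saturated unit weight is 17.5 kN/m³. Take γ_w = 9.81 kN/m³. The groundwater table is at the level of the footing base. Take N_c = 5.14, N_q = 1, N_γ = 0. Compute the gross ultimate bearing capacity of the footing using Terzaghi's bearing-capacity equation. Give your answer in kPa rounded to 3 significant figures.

q_ult ≈ 735 kPa

Effective surcharge at the founding depth q = γ·D_f = 16.3 × 1.6 = 26.08 kPa.
q_ult = c·N_c + q·N_q
     = 138 × 5.14 + 26.08 × 1
     = 709.32 + 26.08 = 735.4 kPa.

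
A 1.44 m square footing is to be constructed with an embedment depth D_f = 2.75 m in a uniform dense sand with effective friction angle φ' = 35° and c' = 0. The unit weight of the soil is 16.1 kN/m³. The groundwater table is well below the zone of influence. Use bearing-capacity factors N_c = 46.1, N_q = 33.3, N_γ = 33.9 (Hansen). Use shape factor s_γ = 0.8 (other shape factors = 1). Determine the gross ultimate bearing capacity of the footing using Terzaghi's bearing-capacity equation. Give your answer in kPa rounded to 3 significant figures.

Overburden at base level: q = 16.1 × 2.75 = 44.275 kPa.
Surcharge term q·N_q = 44.275 × 33.3 = 1474.4 kPa; self-weight term 0.5·γ·B·N_γ·s_γ = 0.5 × 16.1 × 1.44 × 33.9 × 0.8 = 314.38 kPa.
q_ult = 1474.4 + 314.38 = 1788.7 kPa.

q_ult ≈ 1790 kPa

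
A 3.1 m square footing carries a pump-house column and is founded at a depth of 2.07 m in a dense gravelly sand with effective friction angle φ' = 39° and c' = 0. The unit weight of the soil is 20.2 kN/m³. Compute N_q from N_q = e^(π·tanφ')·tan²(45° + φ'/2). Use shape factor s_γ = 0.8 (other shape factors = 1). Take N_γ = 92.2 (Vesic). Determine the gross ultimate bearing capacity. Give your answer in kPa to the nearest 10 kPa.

tan39° = 0.8098, so N_q = e^(π×0.8098)·tan²(64.5°) = 12.731 × 4.395 = 55.96.
q = γ·D_f = 20.2 × 2.07 = 41.814 kPa.
q·N_q = 41.814 × 55.957 = 2339.8 kPa
0.5·γ·B·N_γ·s_γ = 0.5 × 20.2 × 3.1 × 92.2 × 0.8 = 2309.4 kPa
q_ult = 2339.8 + 2309.4 = 4649.2 kPa.

q_ult ≈ 4650 kPa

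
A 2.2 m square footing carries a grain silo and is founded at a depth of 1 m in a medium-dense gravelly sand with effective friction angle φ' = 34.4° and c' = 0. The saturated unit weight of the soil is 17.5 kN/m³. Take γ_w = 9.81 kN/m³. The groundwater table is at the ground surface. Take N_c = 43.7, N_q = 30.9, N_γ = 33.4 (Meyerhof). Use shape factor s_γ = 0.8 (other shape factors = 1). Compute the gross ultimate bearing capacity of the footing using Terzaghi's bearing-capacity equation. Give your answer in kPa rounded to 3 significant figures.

q_ult ≈ 464 kPa

Water table at ground surface, so effective unit weight γ' = 17.5 − 9.81 = 7.69 kN/m³ is used throughout; overburden q = 7.69 × 1 = 7.69 kPa; the same γ' applies in the ½γBN_γ term.
Surcharge term q·N_q = 7.69 × 30.9 = 237.62 kPa; self-weight term 0.5·γ·B·N_γ·s_γ = 0.5 × 7.69 × 2.2 × 33.4 × 0.8 = 226.02 kPa.
q_ult = 237.62 + 226.02 = 463.65 kPa.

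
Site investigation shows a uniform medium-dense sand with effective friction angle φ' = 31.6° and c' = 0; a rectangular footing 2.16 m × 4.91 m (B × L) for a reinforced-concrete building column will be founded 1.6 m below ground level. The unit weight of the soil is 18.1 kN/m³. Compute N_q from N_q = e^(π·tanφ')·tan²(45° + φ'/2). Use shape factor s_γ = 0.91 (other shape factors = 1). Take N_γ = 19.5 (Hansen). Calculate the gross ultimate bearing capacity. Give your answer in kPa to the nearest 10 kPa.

tan31.6° = 0.6152, so N_q = e^(π×0.6152)·tan²(60.8°) = 6.908 × 3.202 = 22.12.
Overburden at base level: q = 18.1 × 1.6 = 28.96 kPa.
Surcharge term q·N_q = 28.96 × 22.117 = 640.52 kPa; self-weight term 0.5·γ·B·N_γ·s_γ = 0.5 × 18.1 × 2.16 × 19.5 × 0.91 = 346.88 kPa.
q_ult = 640.52 + 346.88 = 987.39 kPa.

q_ult ≈ 990 kPa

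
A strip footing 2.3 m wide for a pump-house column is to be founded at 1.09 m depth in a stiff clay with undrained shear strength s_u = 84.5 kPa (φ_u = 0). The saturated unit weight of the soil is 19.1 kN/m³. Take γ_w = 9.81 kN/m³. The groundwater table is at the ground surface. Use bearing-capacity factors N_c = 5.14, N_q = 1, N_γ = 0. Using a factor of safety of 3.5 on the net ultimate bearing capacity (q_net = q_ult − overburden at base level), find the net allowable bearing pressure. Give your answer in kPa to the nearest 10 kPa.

q_all(net) ≈ 120 kPa

Water table at ground surface, so effective unit weight γ' = 19.1 − 9.81 = 9.29 kN/m³ is used throughout; overburden q = 9.29 × 1.09 = 10.126 kPa.
Cohesion term c·N_c = 84.5 × 5.14 = 434.33 kPa; surcharge term q·N_q = 10.126 × 1 = 10.126 kPa.
q_ult = 434.33 + 10.126 = 444.46 kPa.
q_net = 444.46 − 10.126 = 434.33 kPa.
q_all(net) = 434.33 / 3.5 = 124.09 kPa.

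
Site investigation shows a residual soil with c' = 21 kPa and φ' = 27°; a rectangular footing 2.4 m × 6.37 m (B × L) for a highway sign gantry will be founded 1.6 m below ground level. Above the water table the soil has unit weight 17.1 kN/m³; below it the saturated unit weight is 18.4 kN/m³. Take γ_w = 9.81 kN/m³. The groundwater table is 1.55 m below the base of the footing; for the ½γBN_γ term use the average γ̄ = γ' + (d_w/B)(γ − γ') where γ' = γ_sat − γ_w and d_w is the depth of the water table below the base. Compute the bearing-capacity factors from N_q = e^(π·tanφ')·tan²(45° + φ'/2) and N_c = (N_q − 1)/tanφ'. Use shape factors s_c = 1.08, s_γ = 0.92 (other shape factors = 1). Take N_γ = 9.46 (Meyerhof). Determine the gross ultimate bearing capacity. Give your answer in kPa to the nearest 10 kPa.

q_ult ≈ 1050 kPa

tan27° = 0.5095, so N_q = e^(π×0.5095)·tan²(58.5°) = 4.957 × 2.663 = 13.2.
N_c = (13.2 − 1)/tan27° = 23.94.
Overburden at base level: q = 17.1 × 1.6 = 27.36 kPa.
The water table is 1.55 m below the base (< B = 2.4 m), so the ½γBN_γ term uses γ̄ = γ' + (d_w/B)(γ − γ') = 8.59 + (1.55/2.4)(17.1 − 8.59) = 14.086 kN/m³.
Cohesion term c·N_c·s_c = 21 × 23.942 × 1.08 = 543.01 kPa; surcharge term q·N_q = 27.36 × 13.199 = 361.13 kPa; self-weight term 0.5·γ·B·N_γ·s_γ = 0.5 × 14.086 × 2.4 × 9.46 × 0.92 = 147.11 kPa.
q_ult = 543.01 + 361.13 + 147.11 = 1051.2 kPa.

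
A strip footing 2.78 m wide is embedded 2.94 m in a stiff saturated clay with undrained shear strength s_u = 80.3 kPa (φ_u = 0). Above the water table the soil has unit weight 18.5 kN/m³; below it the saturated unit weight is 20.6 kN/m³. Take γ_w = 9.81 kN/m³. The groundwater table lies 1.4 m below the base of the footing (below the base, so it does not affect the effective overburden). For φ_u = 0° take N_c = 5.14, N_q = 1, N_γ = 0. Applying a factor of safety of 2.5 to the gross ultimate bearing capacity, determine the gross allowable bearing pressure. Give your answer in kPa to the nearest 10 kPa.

q_all ≈ 190 kPa

q = γ·D_f = 18.5 × 2.94 = 54.39 kPa.
c·N_c = 80.3 × 5.14 = 412.74 kPa
q·N_q = 54.39 × 1 = 54.39 kPa
q_ult = 412.74 + 54.39 = 467.13 kPa.
q_all = q_ult / FS = 467.13 / 2.5 = 186.85 kPa.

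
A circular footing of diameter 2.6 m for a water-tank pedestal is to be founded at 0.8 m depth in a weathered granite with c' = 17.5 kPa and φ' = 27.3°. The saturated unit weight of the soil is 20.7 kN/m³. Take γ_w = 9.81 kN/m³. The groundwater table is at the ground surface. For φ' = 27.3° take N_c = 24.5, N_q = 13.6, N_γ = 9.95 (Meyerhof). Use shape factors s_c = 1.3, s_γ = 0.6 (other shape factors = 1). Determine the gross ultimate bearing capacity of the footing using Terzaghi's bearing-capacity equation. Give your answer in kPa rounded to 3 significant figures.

Water table at ground surface, so effective unit weight γ' = 20.7 − 9.81 = 10.89 kN/m³ is used throughout; overburden q = 10.89 × 0.8 = 8.712 kPa; the same γ' applies in the ½γBN_γ term.
Cohesion term c·N_c·s_c = 17.5 × 24.5 × 1.3 = 557.38 kPa; surcharge term q·N_q = 8.712 × 13.6 = 118.48 kPa; self-weight term 0.5·γ·B·N_γ·s_γ = 0.5 × 10.89 × 2.6 × 9.95 × 0.6 = 84.517 kPa.
q_ult = 557.38 + 118.48 + 84.517 = 760.38 kPa.

q_ult ≈ 760 kPa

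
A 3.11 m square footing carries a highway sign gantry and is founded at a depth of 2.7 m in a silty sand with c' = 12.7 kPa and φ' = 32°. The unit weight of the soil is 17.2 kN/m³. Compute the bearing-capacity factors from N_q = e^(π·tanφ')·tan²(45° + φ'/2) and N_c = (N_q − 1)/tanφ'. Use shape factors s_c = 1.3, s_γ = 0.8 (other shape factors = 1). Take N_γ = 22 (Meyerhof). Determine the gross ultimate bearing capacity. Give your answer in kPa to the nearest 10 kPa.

q_ult ≈ 2130 kPa

tan32° = 0.6249, so N_q = e^(π×0.6249)·tan²(61°) = 7.121 × 3.255 = 23.18.
N_c = (23.18 − 1)/tan32° = 35.49.
q = γ·D_f = 17.2 × 2.7 = 46.44 kPa.
c·N_c·s_c = 12.7 × 35.49 × 1.3 = 585.94 kPa
q·N_q = 46.44 × 23.177 = 1076.3 kPa
0.5·γ·B·N_γ·s_γ = 0.5 × 17.2 × 3.11 × 22 × 0.8 = 470.73 kPa
q_ult = 585.94 + 1076.3 + 470.73 = 2133 kPa.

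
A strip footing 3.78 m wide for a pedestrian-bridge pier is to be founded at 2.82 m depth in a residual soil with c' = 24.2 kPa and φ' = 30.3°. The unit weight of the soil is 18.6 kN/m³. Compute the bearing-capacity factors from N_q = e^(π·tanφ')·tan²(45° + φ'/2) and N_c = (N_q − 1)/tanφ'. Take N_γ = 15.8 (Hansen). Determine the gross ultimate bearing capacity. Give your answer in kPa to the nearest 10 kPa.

q_ult ≈ 2300 kPa

tan30.3° = 0.5844, so N_q = e^(π×0.5844)·tan²(60.15°) = 6.27 × 3.037 = 19.04.
N_c = (19.04 − 1)/tan30.3° = 30.87.
Effective surcharge at the founding depth q = γ·D_f = 18.6 × 2.82 = 52.452 kPa.
q_ult = c·N_c + q·N_q + 0.5·γ·B·N_γ
     = 24.2 × 30.871 + 52.452 × 19.04 + 0.5 × 18.6 × 3.78 × 15.8
     = 747.08 + 998.67 + 555.43 = 2301.2 kPa.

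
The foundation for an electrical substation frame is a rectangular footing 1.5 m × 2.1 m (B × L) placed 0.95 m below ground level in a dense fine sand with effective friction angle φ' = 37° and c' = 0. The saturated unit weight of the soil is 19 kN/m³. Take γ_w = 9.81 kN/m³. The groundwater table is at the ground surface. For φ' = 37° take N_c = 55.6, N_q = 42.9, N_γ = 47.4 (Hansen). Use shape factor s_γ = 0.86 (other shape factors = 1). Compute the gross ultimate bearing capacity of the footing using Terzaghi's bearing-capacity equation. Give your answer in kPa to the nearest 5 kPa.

With the water table at the surface the whole profile is submerged: γ' = 19 − 9.81 = 9.19 kN/m³, so q = γ'·D_f = 8.7305 kPa; the same γ' applies in the ½γBN_γ term.
q_ult = q·N_q + 0.5·γ·B·N_γ·s_γ
     = 8.7305 × 42.9 + 0.5 × 9.19 × 1.5 × 47.4 × 0.86
     = 374.54 + 280.97 = 655.5 kPa.

q_ult ≈ 655 kPa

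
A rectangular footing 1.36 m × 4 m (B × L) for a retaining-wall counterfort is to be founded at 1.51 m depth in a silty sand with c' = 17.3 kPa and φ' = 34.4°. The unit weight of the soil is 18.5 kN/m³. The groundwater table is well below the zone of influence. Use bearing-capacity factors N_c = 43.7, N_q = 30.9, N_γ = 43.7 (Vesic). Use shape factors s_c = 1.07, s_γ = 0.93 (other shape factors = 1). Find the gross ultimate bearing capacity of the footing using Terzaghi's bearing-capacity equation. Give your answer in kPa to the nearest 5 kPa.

Overburden at base level: q = 18.5 × 1.51 = 27.935 kPa.
Cohesion term c·N_c·s_c = 17.3 × 43.7 × 1.07 = 808.93 kPa; surcharge term q·N_q = 27.935 × 30.9 = 863.19 kPa; self-weight term 0.5·γ·B·N_γ·s_γ = 0.5 × 18.5 × 1.36 × 43.7 × 0.93 = 511.26 kPa.
q_ult = 808.93 + 863.19 + 511.26 = 2183.4 kPa.

q_ult ≈ 2185 kPa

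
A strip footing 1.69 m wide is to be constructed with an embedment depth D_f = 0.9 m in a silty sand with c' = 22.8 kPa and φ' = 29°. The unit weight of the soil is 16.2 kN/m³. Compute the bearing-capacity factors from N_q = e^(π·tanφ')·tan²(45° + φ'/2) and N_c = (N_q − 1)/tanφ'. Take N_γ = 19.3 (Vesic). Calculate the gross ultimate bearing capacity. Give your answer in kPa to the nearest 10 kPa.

tan29° = 0.5543, so N_q = e^(π×0.5543)·tan²(59.5°) = 5.705 × 2.882 = 16.44.
N_c = (16.44 − 1)/tan29° = 27.86.
q = γ·D_f = 16.2 × 0.9 = 14.58 kPa.
c·N_c = 22.8 × 27.86 = 635.22 kPa
q·N_q = 14.58 × 16.443 = 239.74 kPa
0.5·γ·B·N_γ = 0.5 × 16.2 × 1.69 × 19.3 = 264.2 kPa
q_ult = 635.22 + 239.74 + 264.2 = 1139.2 kPa.

q_ult ≈ 1140 kPa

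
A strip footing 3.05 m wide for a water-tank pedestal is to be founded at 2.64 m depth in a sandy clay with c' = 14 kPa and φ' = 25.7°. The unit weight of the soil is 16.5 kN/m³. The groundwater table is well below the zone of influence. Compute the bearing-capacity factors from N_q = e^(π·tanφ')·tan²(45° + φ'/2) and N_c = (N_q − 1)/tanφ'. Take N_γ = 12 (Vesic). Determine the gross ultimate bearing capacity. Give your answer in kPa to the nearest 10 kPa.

q_ult ≈ 1110 kPa

tan25.7° = 0.4813, so N_q = e^(π×0.4813)·tan²(57.85°) = 4.536 × 2.531 = 11.48.
N_c = (11.48 − 1)/tan25.7° = 21.78.
q = γ·D_f = 16.5 × 2.64 = 43.56 kPa.
c·N_c = 14 × 21.779 = 304.9 kPa
q·N_q = 43.56 × 11.481 = 500.13 kPa
0.5·γ·B·N_γ = 0.5 × 16.5 × 3.05 × 12 = 301.95 kPa
q_ult = 304.9 + 500.13 + 301.95 = 1107 kPa.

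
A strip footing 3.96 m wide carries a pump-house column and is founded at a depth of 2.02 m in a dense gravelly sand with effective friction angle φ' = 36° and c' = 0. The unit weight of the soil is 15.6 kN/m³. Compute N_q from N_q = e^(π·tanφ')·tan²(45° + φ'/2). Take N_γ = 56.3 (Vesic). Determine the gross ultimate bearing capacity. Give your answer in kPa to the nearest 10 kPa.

q_ult ≈ 2930 kPa

tan36° = 0.7265, so N_q = e^(π×0.7265)·tan²(63°) = 9.801 × 3.852 = 37.75.
q = γ·D_f = 15.6 × 2.02 = 31.512 kPa.
q·N_q = 31.512 × 37.752 = 1189.7 kPa
0.5·γ·B·N_γ = 0.5 × 15.6 × 3.96 × 56.3 = 1739 kPa
q_ult = 1189.7 + 1739 = 2928.7 kPa.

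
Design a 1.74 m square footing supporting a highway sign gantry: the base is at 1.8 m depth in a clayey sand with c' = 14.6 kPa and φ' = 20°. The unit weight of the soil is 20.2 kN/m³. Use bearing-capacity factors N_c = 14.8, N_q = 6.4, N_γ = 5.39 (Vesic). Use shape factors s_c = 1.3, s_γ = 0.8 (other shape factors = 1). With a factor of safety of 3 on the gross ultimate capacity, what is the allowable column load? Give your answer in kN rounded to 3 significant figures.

q = γ·D_f = 20.2 × 1.8 = 36.36 kPa.
c·N_c·s_c = 14.6 × 14.8 × 1.3 = 280.9 kPa
q·N_q = 36.36 × 6.4 = 232.7 kPa
0.5·γ·B·N_γ·s_γ = 0.5 × 20.2 × 1.74 × 5.39 × 0.8 = 75.779 kPa
q_ult = 280.9 + 232.7 + 75.779 = 589.39 kPa.
Gross allowable pressure q_all = 589.39 / 3 = 196.46 kPa.
Footing area = 3.0276 m², so allowable column load = 196.46 × 3.0276 = 594.81 kN.

P_all ≈ 595 kN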